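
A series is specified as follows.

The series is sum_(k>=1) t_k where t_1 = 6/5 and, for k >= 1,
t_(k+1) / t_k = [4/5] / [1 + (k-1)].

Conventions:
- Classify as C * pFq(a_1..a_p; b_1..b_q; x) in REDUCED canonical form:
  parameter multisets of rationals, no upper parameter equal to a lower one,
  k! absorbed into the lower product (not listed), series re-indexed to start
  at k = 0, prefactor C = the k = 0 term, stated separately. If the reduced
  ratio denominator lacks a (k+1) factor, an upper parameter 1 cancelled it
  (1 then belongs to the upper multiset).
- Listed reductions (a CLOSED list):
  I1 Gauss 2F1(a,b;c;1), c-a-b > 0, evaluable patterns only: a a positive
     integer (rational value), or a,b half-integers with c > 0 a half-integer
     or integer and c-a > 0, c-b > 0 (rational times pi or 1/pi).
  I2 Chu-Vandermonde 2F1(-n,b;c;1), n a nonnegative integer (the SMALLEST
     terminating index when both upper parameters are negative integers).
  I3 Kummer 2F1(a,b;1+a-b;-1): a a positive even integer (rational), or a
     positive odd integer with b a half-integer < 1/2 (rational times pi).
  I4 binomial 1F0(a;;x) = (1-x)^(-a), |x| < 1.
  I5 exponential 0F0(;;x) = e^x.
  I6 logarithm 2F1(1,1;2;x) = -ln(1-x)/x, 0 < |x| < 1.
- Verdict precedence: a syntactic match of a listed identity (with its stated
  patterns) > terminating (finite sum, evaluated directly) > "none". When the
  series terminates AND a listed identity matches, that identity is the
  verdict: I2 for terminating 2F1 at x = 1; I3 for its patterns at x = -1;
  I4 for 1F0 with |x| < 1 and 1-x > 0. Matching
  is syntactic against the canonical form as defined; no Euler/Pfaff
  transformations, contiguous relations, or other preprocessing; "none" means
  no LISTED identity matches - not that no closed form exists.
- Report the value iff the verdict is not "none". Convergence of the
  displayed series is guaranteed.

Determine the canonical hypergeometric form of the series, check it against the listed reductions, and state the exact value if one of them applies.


Reduced: x = 4/5, 0F0, upper = {-}, lower = {-}, C = 6/5. Verdict: exponential (I5) applies (the 0F0 exponential series at x = 4/5). Sum: (6/5) * e^(4/5).

First insight: t_0 being 6/5, the expanded ratio factors over Q; prefactor 6/5, roots give parameters.
Consecutive-term ratio: r(k) = (4/5) * 1 / [(k+1)] - rational in k, leading ratio (4/5); with t_0 = 6/5, classification follows.


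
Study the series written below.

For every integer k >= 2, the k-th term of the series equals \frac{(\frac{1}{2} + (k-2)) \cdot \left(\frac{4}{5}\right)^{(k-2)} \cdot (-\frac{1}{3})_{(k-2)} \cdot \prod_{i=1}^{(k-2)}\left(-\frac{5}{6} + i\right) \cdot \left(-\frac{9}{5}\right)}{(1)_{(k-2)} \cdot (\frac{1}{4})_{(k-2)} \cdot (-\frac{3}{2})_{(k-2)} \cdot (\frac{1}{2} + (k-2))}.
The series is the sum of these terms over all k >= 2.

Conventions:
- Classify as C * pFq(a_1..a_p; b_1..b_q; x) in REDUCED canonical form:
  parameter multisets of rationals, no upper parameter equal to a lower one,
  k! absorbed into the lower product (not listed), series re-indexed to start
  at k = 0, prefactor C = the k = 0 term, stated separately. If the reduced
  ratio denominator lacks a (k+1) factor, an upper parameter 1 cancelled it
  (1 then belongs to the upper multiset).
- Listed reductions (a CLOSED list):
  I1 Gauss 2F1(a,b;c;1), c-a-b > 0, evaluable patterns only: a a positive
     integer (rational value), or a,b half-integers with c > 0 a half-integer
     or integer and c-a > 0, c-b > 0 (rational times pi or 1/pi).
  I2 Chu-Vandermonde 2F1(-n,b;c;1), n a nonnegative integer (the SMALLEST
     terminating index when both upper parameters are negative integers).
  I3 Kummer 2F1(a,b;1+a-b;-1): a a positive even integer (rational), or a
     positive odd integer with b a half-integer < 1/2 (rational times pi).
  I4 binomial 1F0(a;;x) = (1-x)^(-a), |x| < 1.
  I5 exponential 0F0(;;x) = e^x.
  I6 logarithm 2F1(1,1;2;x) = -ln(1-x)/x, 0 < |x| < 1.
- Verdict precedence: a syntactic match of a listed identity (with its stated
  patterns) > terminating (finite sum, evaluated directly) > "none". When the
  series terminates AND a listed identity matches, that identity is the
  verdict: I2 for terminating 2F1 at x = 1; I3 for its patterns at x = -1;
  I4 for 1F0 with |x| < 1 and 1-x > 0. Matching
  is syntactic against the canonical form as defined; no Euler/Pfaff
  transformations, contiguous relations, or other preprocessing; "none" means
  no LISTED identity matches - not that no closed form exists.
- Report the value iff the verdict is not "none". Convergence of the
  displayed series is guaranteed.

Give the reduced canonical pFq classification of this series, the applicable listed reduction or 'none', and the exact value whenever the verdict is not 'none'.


Prefactor -\frac{9}{5}, argument \frac{4}{5}: 2F2 with upper {-\frac{1}{3}, \frac{1}{6}} over lower {-\frac{3}{2}, \frac{1}{4}}. Verdict: none here - no I1-I6 shape fits x = \frac{4}{5} with lower {-\frac{3}{2}, \frac{1}{4}}.

The tell: t_0 = -\frac{9}{5} here, and (1)_k (prefactor -9/5) is k! itself.
Adjacent-term ratio: r(k) = \frac{4}{5} * (k-\frac{1}{3}) (k+\frac{1}{6}) / [(k-\frac{3}{2}) (k+\frac{1}{4}) (k+1)] - rational in k, leading ratio \frac{4}{5}; with t_0 = -\frac{9}{5}, classification follows.


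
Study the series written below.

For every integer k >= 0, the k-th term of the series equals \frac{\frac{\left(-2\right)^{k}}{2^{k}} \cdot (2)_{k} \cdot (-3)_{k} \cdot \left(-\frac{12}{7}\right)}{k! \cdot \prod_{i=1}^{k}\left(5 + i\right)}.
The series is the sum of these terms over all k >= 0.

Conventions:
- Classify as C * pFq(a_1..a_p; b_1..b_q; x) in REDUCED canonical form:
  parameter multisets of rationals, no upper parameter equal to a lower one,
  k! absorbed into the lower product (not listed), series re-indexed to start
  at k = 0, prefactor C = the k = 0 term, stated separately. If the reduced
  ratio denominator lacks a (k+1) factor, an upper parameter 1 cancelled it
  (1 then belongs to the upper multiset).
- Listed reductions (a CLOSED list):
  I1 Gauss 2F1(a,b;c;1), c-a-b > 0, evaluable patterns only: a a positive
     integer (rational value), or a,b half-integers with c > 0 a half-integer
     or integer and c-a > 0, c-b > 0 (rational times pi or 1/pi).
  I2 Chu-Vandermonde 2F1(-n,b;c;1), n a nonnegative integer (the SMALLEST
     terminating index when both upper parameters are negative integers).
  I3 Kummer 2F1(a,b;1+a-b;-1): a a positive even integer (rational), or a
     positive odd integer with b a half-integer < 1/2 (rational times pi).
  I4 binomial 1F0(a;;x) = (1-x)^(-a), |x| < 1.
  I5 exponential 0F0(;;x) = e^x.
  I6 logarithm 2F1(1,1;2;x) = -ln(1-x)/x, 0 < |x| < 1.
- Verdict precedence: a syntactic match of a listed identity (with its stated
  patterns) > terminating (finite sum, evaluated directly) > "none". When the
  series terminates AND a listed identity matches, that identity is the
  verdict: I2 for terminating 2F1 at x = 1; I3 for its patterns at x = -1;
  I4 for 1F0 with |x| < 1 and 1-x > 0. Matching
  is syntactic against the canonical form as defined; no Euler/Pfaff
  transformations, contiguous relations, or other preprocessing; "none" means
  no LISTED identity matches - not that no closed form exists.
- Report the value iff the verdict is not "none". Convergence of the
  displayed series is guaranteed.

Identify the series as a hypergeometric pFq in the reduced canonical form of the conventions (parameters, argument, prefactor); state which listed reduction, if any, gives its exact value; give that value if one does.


With C = -\frac{12}{7}: the canonical form is 2F1(-3, 2; 6; -1). Verdict: the Kummer evaluation I3 applies (x = -1; c = 6 equals 1+a-b for upper {-3, 2}: listed pattern). Its exact value is -\frac{30}{7}.

First insight: with t_0 = -\frac{12}{7}, the two k-th powers (C = -12/7) combine into one argument.
Term ratio: r(k) = -1 * (k-3) (k+2) / [(k+6) (k+1)] ; factor over Q: parameters, x = -1, and C = -\frac{12}{7}.


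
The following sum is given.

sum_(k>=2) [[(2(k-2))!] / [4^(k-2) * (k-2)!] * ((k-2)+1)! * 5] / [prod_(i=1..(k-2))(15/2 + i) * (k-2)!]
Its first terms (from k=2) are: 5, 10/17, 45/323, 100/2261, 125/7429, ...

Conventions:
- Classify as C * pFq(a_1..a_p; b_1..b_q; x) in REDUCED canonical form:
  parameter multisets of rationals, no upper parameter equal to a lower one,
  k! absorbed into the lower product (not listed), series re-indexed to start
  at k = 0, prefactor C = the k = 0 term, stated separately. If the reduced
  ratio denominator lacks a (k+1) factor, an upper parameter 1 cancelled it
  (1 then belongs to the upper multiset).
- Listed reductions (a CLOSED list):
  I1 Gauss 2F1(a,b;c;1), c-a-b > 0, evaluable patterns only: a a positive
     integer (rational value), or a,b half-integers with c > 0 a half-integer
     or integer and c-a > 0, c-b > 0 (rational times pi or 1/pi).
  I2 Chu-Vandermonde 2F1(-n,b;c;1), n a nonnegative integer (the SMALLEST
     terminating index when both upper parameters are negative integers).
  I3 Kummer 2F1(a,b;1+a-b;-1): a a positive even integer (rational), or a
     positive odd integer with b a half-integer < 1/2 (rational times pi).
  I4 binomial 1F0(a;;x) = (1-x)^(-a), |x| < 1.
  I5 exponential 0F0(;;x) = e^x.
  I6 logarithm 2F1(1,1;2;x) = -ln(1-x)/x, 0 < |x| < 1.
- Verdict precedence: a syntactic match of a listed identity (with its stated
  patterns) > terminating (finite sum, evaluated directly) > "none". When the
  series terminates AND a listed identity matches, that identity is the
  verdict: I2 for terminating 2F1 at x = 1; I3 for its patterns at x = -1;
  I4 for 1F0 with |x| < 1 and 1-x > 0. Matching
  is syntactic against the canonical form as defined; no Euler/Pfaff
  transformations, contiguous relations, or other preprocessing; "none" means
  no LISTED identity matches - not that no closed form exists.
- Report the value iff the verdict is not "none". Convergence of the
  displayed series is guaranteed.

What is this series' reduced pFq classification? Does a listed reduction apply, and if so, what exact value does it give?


x = 1 here; the reduced form reads 2F1, upper {1/2, 2}, lower {17/2}, C = 5. Verdict: Gauss (I1, integer-parameter pattern) fires (x = 1: the Gamma ratio telescopes since c-a-b = 6 > 0 and a = 2 in Z>0). Its exact value is 325/56.

Key observation: x = 1 and the lower running product (C = 5, x = 1) is a rising factorial.
Step ratio: r(k) = 1 * (k+1/2) (k+2) / [(k+17/2) (k+1)] - poly over poly, x = 1 from leading terms; C = 5 at k = 0.


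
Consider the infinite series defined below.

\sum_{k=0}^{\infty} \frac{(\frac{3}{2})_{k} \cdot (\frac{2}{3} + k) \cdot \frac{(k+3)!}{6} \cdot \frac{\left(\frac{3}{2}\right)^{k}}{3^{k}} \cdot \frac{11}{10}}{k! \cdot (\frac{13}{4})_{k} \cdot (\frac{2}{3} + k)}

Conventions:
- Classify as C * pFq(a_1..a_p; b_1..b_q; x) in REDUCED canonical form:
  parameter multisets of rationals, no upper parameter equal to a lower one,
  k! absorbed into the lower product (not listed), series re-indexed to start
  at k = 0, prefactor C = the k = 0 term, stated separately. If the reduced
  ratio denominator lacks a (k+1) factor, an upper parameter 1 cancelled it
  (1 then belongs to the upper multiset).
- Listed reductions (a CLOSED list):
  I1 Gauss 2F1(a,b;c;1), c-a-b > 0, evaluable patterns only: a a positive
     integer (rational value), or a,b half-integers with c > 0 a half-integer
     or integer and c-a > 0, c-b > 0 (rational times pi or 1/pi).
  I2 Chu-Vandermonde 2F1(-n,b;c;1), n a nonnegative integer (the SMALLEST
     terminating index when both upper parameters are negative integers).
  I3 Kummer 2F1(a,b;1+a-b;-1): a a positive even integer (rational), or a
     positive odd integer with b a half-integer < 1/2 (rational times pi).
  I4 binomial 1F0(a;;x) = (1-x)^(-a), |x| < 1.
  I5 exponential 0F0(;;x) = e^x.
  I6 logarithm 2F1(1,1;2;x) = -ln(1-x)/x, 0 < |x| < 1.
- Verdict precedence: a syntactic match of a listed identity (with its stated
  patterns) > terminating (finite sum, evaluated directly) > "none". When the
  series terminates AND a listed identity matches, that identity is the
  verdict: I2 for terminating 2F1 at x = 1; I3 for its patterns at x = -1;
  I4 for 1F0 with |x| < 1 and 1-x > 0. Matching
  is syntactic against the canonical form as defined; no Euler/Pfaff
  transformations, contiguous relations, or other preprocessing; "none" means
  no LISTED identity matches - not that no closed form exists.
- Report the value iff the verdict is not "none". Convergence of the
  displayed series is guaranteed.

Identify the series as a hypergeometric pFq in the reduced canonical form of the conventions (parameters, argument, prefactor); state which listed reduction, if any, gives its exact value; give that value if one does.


At argument \frac{1}{2}: a 2F1 with upper {\frac{3}{2}, 4}, lower {\frac{13}{4}}, scaled by C = \frac{11}{10}. Verdict: none. No listed pattern accepts 2F1(\frac{3}{2}, 4; \frac{13}{4}; \frac{1}{2}).

First insight: t_0 being \frac{11}{10}, the two k-th powers (C = 11/10, x = 1/2) combine into one argument.
Ratio: r(k) = \frac{1}{2} * (k+\frac{3}{2}) (k+4) / [(k+\frac{13}{4}) (k+1)] - rational in k. x = \frac{1}{2}; t_0 = \frac{11}{10}; negate the roots.


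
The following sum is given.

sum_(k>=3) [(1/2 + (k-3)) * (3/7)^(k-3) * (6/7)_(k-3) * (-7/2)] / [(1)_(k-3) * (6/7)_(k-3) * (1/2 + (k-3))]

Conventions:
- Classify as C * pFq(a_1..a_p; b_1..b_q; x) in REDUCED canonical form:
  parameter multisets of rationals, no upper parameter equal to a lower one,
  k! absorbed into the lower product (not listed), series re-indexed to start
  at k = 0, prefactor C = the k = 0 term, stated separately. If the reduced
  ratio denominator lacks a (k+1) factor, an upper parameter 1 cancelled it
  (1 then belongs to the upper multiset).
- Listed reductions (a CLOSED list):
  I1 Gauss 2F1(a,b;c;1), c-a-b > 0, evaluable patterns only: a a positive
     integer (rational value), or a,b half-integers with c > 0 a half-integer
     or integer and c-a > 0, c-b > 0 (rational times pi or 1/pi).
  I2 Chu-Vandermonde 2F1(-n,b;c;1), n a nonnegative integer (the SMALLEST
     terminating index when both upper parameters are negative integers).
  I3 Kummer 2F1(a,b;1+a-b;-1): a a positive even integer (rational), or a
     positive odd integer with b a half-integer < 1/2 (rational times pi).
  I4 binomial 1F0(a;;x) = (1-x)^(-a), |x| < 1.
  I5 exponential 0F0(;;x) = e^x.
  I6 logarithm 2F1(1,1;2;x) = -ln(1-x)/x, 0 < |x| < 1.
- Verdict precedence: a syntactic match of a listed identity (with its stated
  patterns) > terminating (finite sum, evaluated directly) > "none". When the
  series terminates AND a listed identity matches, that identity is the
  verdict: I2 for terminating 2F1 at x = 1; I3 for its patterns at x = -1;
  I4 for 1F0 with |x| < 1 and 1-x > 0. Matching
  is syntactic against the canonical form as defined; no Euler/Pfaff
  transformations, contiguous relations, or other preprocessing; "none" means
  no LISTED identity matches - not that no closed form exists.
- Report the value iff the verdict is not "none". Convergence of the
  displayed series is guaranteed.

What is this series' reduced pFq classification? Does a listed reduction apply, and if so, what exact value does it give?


This is -7/2 * 0F0(-; -; 3/7) in reduced canonical form. Verdict (x = 3/7): exponential (I5) applies (the 0F0 exponential series at x = 3/7). Value: (-7/2) * e^(3/7).

Key step: with t_0 = -7/2, the factor k + 1/2 cancels (top and bottom), leaving C = -7/2.
Term ratio: r(k) = (3/7) * 1 / [(k+1)] - poly over poly, x = (3/7) from leading terms; C = -7/2 at k = 0.


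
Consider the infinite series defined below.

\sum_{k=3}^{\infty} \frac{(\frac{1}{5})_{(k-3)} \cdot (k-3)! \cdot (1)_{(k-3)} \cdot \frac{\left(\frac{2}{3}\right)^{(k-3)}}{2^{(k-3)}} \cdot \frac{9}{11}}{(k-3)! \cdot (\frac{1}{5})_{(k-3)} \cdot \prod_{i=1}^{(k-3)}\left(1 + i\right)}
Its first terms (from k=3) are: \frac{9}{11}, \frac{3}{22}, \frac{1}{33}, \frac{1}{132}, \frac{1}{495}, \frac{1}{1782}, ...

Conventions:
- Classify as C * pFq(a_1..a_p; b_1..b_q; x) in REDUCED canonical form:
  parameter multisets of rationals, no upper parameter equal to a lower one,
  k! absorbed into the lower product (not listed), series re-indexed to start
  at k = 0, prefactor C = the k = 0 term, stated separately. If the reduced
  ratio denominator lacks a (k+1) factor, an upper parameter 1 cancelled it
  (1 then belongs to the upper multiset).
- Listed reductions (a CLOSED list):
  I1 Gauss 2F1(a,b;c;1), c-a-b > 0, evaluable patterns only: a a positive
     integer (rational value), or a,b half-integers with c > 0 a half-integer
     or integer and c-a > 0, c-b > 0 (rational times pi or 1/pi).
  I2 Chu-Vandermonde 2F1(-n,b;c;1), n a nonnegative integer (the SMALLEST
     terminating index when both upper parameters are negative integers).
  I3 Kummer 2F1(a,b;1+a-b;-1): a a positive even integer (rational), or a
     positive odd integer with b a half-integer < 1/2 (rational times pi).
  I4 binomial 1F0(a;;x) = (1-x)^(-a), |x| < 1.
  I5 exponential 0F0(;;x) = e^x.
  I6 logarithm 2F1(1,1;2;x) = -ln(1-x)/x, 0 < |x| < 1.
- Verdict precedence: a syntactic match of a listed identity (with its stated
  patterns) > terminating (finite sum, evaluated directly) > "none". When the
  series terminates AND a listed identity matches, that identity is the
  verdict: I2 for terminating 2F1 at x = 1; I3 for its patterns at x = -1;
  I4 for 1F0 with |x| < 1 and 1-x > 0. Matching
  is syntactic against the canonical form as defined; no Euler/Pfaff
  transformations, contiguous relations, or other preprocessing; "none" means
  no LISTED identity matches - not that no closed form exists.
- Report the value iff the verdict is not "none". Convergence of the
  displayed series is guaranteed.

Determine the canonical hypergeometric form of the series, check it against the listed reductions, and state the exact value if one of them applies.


First insight: t_0 = \frac{9}{11} here, and the factorial ratio (prefactor 9/11) (k+a-1)!/(a-1)! is a rising factorial (a)_k.
Term ratio: r(k) = \frac{1}{3} * (k+1) (k+1) / [(k+2) (k+1)] - rational in k. x = \frac{1}{3}; t_0 = \frac{9}{11}; negate the roots.

Prefactor \frac{9}{11}, argument \frac{1}{3}: 2F1 with upper {1, 1} over lower {2}. Verdict: logarithm (I6) matches (the logarithm: parameters (1,1;2), x = \frac{1}{3}). Exact value: \left(-\frac{27}{11}\right) \cdot \ln\left(\frac{2}{3}\right).


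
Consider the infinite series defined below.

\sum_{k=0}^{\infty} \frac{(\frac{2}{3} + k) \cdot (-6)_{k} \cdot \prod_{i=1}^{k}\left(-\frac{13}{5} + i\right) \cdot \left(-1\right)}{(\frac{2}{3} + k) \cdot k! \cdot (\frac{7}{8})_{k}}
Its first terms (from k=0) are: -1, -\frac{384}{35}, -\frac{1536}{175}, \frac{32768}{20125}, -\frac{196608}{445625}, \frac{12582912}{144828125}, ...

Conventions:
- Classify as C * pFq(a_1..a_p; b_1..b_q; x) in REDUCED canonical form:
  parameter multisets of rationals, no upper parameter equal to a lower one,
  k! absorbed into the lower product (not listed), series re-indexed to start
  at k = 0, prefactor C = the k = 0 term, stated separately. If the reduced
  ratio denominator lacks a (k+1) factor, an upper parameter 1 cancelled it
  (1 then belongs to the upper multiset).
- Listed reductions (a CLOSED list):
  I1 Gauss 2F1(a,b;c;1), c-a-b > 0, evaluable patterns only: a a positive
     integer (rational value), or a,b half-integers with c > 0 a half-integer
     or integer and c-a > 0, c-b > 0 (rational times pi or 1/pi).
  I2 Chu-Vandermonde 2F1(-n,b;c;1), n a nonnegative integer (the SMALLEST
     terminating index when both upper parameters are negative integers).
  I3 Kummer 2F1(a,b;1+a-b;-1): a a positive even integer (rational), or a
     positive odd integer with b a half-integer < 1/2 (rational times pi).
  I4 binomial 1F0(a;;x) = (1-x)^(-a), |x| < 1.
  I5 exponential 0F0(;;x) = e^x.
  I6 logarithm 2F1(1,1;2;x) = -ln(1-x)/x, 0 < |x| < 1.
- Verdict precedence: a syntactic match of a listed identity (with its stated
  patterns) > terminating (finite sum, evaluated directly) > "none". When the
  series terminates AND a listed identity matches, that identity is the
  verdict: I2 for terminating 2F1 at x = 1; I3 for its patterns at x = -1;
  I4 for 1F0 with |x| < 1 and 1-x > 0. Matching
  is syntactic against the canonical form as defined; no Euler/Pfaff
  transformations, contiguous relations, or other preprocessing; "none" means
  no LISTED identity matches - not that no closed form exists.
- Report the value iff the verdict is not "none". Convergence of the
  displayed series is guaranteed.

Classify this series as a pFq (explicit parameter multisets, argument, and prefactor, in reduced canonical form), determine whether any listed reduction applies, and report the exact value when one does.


At argument 1: a 2F1 with upper {-6, -\frac{8}{5}}, lower {\frac{7}{8}}, scaled by C = -1. Verdict (x = 1): the Chu-Vandermonde identity I2 applies (terminating 2F1 at x = 1 with n = 6, b = -8/5, c = \frac{7}{8}). Hence: -\frac{2217718173}{113828125}.

Key step: t_0 = -1 here, and the factor k + 2/3 cancels (top and bottom), leaving prefactor -1.
Term ratio: r(k) = 1 * (k-6) (k-\frac{8}{5}) / [(k+\frac{7}{8}) (k+1)] - poly over poly, x = 1 from leading terms; C = -1 at k = 0.


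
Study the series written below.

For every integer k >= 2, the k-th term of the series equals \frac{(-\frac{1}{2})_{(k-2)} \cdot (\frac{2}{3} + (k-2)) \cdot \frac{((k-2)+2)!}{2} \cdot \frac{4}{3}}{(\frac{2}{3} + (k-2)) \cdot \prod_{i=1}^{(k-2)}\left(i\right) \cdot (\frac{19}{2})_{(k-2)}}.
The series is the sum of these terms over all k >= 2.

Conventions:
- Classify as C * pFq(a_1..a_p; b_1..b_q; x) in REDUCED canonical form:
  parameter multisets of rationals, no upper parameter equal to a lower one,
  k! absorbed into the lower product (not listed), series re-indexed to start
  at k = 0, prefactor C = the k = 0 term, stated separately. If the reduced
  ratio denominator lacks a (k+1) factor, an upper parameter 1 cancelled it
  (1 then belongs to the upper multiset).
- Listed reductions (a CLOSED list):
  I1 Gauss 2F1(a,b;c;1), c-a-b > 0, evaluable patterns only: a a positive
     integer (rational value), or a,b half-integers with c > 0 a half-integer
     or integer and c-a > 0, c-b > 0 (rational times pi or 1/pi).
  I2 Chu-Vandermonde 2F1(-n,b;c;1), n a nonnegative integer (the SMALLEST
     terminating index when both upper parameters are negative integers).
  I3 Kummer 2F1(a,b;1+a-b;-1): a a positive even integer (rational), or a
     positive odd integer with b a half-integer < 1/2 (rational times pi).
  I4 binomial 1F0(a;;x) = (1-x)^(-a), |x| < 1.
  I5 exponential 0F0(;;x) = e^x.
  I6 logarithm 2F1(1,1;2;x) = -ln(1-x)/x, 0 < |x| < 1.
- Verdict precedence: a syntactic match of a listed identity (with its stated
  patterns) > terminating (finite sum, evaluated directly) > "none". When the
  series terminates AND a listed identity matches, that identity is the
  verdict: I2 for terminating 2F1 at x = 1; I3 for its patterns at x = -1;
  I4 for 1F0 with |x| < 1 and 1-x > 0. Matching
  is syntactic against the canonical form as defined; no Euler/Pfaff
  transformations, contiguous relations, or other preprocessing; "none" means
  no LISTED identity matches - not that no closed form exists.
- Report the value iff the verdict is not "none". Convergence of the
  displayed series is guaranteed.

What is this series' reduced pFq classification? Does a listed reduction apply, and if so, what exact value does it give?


This is \frac{4}{3} * 2F1(-\frac{1}{2}, 3; \frac{19}{2}; 1) in reduced canonical form. Verdict: Gauss (I1, integer-parameter pattern) fires (x = 1: the Gamma ratio telescopes since c-a-b = 7 > 0 and a = 3 in Z>0). Hence: \frac{1105}{1008}.

Key step: x = 1 and the product of the first k integers (C = 4/3, x = 1) is k!.
Term ratio: r(k) = 1 * (k-\frac{1}{2}) (k+3) / [(k+\frac{19}{2}) (k+1)] - rational in k. x = 1; t_0 = \frac{4}{3}; negate the roots.


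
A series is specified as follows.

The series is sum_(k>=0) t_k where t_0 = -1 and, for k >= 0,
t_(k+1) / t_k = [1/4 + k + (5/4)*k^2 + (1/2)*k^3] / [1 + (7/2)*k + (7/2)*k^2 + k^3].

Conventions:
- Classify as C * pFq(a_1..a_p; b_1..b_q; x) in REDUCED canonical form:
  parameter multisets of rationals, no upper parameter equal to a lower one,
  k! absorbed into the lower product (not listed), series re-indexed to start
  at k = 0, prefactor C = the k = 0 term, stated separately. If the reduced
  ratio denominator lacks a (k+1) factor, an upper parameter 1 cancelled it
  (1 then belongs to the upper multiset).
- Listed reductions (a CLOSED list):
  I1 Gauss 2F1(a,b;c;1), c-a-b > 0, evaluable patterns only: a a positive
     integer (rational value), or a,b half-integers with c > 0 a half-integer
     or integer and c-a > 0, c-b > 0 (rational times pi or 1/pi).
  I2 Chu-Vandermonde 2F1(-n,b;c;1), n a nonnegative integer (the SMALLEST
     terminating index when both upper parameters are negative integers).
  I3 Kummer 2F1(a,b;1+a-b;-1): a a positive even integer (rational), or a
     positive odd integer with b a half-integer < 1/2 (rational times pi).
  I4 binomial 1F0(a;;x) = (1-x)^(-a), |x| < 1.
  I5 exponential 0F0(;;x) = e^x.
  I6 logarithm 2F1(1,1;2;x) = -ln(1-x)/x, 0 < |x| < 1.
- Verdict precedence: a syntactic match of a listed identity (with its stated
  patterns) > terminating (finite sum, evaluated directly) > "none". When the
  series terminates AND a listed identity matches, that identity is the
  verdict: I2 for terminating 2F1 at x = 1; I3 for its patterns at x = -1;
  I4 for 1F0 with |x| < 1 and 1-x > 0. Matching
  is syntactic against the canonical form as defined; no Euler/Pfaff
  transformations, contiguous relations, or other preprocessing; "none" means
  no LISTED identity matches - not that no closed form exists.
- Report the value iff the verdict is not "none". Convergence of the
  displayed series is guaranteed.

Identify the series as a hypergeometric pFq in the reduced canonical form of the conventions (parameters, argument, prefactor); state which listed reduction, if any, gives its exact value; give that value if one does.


Classification (C = -1): 2F1 with upper {1, 1}, lower {2}, argument x = 1/2. Verdict: logarithm (I6) fires (the logarithm: parameters (1,1;2), x = 1/2). Hence: 2 * ln(1/2).

Structural cue: t_0 being -1, factor the ratio over Q (C = -1): negated roots = parameters.
Step ratio: r(k) = (1/2) * (k+1) (k+1) / [(k+2) (k+1)] - rational in k, leading ratio (1/2); with t_0 = -1, classification follows.


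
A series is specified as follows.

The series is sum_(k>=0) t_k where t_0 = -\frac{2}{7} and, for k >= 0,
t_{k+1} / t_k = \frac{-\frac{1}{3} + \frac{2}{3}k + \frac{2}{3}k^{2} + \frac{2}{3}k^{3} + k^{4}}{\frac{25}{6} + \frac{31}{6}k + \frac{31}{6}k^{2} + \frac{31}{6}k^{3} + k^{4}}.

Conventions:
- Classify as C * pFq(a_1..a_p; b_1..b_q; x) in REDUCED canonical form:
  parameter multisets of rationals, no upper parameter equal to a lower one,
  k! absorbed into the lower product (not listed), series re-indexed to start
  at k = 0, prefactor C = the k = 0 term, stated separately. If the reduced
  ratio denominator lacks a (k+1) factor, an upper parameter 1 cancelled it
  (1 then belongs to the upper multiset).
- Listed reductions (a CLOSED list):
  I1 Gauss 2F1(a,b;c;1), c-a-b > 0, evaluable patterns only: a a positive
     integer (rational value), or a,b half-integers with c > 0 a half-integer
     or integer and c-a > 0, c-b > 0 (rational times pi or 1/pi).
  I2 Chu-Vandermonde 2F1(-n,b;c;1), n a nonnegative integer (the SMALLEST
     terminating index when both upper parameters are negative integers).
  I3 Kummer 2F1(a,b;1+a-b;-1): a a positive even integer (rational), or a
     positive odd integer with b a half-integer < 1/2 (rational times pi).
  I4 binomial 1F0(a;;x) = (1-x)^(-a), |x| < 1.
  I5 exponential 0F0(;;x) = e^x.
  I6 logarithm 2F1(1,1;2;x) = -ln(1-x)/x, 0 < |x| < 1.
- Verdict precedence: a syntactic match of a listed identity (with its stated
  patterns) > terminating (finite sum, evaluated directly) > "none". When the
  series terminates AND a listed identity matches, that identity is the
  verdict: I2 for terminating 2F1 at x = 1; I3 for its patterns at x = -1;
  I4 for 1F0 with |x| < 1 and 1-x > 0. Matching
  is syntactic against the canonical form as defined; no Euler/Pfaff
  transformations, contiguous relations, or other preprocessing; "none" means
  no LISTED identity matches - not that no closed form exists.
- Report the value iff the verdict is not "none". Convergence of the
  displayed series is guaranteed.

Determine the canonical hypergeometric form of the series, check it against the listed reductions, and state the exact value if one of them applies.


The tell: t_0 = -\frac{2}{7} here, and the ratio is unreduced: k^2 + 1 divides both sides (C = -2/7).
Adjacent-term ratio: r(k) = 1 * (k-\frac{1}{3}) (k+1) / [(k+\frac{25}{6}) (k+1)] - poly over poly, x = 1 from leading terms; C = -\frac{2}{7} at k = 0.

Reduced: x = 1, 2F1, upper = {-\frac{1}{3}, 1}, lower = {\frac{25}{6}}, C = -\frac{2}{7}. Verdict: this is Gauss (I1, integer-parameter pattern) (x = 1: the Gamma ratio telescopes since c-a-b = 7/2 > 0 and a = 1 in Z>0). Its exact value is -\frac{38}{147}.


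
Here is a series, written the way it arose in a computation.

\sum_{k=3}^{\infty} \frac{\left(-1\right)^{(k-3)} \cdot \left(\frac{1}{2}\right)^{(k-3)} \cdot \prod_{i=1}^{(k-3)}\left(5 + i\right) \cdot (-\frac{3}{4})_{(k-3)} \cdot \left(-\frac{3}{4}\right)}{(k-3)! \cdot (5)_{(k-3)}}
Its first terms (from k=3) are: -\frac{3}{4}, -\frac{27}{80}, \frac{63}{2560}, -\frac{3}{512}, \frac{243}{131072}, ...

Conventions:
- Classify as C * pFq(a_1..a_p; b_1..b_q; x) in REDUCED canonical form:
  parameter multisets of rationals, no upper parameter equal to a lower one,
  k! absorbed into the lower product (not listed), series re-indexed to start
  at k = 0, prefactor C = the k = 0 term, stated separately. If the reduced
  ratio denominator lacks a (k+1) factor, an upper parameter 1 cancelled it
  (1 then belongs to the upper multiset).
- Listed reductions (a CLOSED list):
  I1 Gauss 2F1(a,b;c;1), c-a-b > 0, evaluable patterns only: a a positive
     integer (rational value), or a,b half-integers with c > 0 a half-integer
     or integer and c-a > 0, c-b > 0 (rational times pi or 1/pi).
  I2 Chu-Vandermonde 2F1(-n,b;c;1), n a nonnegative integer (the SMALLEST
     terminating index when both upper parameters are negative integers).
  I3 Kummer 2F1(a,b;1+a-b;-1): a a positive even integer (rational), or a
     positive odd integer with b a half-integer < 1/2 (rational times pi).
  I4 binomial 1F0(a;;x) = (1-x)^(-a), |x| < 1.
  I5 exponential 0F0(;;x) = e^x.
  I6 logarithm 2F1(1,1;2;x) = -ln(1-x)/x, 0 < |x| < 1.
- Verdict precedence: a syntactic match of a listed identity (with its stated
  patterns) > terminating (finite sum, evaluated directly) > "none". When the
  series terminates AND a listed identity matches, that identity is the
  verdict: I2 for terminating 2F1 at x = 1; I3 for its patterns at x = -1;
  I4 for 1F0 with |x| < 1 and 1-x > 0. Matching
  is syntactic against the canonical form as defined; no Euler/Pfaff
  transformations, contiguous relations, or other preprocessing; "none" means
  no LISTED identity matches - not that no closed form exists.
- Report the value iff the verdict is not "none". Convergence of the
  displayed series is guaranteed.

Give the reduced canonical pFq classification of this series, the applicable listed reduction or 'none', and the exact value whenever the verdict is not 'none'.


Key observation: t_0 = -\frac{3}{4} here, and the running product (C = -3/4) telescopes to a rising factorial.
Adjacent-term ratio: r(k) = -\frac{1}{2} * (k-\frac{3}{4}) (k+6) / [(k+5) (k+1)] ; factor over Q: parameters, x = -\frac{1}{2}, and C = -\frac{3}{4}.

Classification (C = -\frac{3}{4}): 2F1 with upper {-\frac{3}{4}, 6}, lower {5}, argument x = -\frac{1}{2}. Verdict: none here - no I1-I6 shape fits x = -\frac{1}{2} with lower {5}.


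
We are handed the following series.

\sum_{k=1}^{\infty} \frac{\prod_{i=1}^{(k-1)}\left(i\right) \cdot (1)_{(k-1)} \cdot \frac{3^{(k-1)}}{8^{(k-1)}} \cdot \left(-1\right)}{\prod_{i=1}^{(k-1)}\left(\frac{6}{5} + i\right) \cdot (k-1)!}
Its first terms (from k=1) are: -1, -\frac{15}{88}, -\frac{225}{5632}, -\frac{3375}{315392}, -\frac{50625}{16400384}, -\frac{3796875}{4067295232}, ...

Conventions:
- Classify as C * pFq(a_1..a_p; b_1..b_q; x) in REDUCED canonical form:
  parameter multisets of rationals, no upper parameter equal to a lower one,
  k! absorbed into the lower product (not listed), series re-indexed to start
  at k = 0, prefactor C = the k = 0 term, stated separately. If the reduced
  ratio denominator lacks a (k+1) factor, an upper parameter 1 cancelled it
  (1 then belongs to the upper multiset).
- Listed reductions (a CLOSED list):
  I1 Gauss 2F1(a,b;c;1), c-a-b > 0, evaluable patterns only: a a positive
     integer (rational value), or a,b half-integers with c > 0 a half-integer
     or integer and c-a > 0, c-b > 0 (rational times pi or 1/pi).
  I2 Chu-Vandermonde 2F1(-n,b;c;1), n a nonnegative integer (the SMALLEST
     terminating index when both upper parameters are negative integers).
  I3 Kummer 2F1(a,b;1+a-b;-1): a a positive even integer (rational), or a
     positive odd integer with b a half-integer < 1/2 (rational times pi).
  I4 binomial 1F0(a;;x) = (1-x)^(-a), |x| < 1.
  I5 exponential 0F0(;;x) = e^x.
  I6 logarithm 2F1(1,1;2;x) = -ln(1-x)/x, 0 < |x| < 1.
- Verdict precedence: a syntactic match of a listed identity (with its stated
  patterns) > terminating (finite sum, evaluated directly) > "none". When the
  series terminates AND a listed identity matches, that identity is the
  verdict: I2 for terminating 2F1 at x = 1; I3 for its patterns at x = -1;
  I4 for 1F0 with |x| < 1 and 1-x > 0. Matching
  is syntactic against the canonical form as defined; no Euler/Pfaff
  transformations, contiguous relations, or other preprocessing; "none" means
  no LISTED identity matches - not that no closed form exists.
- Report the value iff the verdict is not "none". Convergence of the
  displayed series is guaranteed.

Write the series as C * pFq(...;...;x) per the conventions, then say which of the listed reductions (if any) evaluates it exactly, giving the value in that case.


Classification (C = -1): 2F1 with upper {1, 1}, lower {\frac{11}{5}}, argument x = \frac{3}{8}. Verdict: none here - no I1-I6 shape fits x = \frac{3}{8} with lower {\frac{11}{5}}.

Structural cue: from the first term -1: the running product (C = -1) telescopes to a rising factorial.
Term ratio: r(k) = \frac{3}{8} * (k+1) (k+1) / [(k+\frac{11}{5}) (k+1)] - poly over poly, x = \frac{3}{8} from leading terms; C = -1 at k = 0.


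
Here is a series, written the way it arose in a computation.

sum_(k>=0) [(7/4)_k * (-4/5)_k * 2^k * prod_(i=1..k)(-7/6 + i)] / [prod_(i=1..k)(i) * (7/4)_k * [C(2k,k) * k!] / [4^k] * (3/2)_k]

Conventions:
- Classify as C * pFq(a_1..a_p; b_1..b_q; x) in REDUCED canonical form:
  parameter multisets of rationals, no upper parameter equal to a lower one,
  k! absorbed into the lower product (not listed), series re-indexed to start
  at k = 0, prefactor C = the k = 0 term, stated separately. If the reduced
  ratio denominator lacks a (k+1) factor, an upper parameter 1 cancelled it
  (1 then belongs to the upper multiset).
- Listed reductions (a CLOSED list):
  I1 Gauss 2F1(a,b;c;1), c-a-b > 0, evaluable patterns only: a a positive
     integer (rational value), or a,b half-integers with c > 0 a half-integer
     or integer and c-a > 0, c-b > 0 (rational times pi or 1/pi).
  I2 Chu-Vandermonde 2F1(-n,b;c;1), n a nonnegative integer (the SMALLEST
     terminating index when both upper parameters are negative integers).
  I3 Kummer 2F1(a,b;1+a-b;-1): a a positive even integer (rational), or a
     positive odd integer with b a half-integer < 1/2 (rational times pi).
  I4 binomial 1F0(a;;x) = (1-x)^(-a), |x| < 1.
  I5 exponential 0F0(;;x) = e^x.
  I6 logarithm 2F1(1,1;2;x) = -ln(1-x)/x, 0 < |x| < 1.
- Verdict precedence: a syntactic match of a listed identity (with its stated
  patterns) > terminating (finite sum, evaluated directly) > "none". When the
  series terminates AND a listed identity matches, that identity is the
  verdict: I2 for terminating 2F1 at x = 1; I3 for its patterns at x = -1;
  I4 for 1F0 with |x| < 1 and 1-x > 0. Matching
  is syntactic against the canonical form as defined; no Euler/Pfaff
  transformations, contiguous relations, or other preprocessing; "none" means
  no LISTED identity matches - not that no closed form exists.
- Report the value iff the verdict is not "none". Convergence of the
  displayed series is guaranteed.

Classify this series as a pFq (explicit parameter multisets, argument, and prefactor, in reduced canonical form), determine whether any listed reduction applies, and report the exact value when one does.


The series (x = 2) is 2F2: upper {-4/5, -1/6}, lower {1/2, 3/2}, prefactor 1. Verdict: none - this 2F2 at x = 2 matches no listed pattern, and upper {-4/5, -1/6} holds no stopper.

The tell: t_0 = 1 here, and the lower central binomial (prefactor 1) hides (1/2)_k.
Term ratio: r(k) = 2 * (k-4/5) (k-1/6) / [(k+1/2) (k+3/2) (k+1)] ; factor over Q: parameters, x = 2, and C = 1.


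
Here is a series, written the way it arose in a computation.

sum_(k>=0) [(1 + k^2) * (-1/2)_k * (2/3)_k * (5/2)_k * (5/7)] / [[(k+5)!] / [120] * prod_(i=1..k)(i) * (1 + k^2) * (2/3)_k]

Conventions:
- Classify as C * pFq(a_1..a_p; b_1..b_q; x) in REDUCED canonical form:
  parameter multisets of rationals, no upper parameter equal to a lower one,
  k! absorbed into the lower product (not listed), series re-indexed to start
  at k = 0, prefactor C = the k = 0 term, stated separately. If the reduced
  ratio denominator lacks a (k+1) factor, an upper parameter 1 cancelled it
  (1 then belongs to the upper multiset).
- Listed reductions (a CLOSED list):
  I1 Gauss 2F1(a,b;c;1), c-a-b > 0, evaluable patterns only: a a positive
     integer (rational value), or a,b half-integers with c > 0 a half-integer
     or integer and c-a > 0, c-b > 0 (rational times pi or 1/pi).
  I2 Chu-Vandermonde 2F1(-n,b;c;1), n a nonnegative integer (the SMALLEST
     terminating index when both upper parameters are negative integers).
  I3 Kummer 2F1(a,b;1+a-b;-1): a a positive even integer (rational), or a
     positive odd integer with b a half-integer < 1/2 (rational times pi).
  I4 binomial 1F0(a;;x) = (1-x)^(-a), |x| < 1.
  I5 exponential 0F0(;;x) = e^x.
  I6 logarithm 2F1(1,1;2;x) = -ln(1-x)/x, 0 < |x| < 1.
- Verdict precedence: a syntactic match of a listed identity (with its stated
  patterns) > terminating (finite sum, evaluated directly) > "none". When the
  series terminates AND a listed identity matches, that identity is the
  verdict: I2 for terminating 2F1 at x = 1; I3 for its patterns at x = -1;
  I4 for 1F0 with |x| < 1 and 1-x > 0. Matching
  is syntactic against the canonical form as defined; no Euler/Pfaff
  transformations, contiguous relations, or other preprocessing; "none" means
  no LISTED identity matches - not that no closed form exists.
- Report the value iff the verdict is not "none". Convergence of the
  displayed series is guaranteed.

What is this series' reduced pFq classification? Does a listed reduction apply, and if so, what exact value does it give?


Canonical form: C = 5/7 times 2F1 with upper {-1/2, 5/2}, lower {6}, x = 1. Verdict (x = 1): Gauss (I1, half-integer pattern) applies (x = 1; upper {-1/2, 5/2} half-integers, c = 6 in the evaluable pattern). Its exact value is (8192/4851) / pi.

The tell: with t_0 = 5/7, the parameter 2/3 appears in both the upper and lower lists and cancels (alongside the other common factor).
Term ratio: r(k) = 1 * (k-1/2) (k+5/2) / [(k+6) (k+1)] - poly over poly, x = 1 from leading terms; C = 5/7 at k = 0.


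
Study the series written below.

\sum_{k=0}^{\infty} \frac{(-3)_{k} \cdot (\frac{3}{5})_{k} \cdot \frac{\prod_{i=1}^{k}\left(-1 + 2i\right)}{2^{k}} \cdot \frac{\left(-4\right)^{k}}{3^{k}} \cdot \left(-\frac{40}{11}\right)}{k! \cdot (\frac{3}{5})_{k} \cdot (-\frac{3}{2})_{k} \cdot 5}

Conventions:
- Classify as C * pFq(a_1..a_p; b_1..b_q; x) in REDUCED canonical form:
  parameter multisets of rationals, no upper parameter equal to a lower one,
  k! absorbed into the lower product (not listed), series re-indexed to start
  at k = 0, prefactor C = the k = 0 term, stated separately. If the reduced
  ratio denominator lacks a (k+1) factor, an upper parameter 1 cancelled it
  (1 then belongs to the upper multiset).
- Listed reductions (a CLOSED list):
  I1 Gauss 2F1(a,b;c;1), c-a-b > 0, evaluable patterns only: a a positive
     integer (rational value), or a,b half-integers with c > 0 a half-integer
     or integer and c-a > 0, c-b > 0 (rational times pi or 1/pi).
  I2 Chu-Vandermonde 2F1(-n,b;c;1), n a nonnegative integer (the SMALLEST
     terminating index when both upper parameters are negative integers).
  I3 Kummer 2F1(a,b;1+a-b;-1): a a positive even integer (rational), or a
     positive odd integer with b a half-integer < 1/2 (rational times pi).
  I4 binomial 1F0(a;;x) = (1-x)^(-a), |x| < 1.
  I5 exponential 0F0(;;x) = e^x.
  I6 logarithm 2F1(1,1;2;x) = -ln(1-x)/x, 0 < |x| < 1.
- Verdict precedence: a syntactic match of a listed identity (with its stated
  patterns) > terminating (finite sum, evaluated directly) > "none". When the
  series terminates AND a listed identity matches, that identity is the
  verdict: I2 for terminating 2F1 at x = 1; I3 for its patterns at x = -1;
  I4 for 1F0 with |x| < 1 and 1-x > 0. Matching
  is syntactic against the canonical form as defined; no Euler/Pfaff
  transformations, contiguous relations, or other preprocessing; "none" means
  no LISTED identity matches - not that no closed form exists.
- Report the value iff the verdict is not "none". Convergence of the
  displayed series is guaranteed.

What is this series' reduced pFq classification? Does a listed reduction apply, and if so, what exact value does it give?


With C = -\frac{8}{11}: the canonical form is 2F1(-3, \frac{1}{2}; -\frac{3}{2}; -\frac{4}{3}). Verdict: terminating - upper parameter -3 makes this a finite sum (last index 3), evaluated exactly. Its exact value is -\frac{3640}{297}.

First insight: with t_0 = -\frac{8}{11}, the two geometric factors (prefactor -8/11) combine into one argument.
Step ratio: r(k) = -\frac{4}{3} * (k-3) (k+\frac{1}{2}) / [(k-\frac{3}{2}) (k+1)] - rational in k, leading ratio -\frac{4}{3}; with t_0 = -\frac{8}{11}, classification follows.
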